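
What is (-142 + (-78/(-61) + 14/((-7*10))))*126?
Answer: -5415606/305 ≈ -17756.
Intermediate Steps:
(-142 + (-78/(-61) + 14/((-7*10))))*126 = (-142 + (-78*(-1/61) + 14/(-70)))*126 = (-142 + (78/61 + 14*(-1/70)))*126 = (-142 + (78/61 - 1/5))*126 = (-142 + 329/305)*126 = -42981/305*126 = -5415606/305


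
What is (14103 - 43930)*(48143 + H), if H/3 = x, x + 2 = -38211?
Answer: 1983376192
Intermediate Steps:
x = -38213 (x = -2 - 38211 = -38213)
H = -114639 (H = 3*(-38213) = -114639)
(14103 - 43930)*(48143 + H) = (14103 - 43930)*(48143 - 114639) = -29827*(-66496) = 1983376192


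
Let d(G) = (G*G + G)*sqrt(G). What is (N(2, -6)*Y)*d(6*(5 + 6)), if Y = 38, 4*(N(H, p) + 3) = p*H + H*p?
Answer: -1512324*sqrt(66) ≈ -1.2286e+7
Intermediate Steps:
N(H, p) = -3 + H*p/2 (N(H, p) = -3 + (p*H + H*p)/4 = -3 + (H*p + H*p)/4 = -3 + (2*H*p)/4 = -3 + H*p/2)
d(G) = sqrt(G)*(G + G**2) (d(G) = (G**2 + G)*sqrt(G) = (G + G**2)*sqrt(G) = sqrt(G)*(G + G**2))
(N(2, -6)*Y)*d(6*(5 + 6)) = ((-3 + (1/2)*2*(-6))*38)*((6*(5 + 6))**(3/2)*(1 + 6*(5 + 6))) = ((-3 - 6)*38)*((6*11)**(3/2)*(1 + 6*11)) = (-9*38)*(66**(3/2)*(1 + 66)) = -342*66*sqrt(66)*67 = -1512324*sqrt(66)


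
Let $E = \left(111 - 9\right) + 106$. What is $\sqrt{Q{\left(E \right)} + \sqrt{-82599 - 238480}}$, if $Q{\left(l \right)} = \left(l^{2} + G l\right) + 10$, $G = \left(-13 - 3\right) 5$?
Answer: $\sqrt{26634 + 17 i \sqrt{1111}} \approx 163.21 + 1.736 i$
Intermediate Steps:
$G = -80$ ($G = \left(-16\right) 5 = -80$)
$E = 208$ ($E = 102 + 106 = 208$)
$Q{\left(l \right)} = 10 + l^{2} - 80 l$ ($Q{\left(l \right)} = \left(l^{2} - 80 l\right) + 10 = 10 + l^{2} - 80 l$)
$\sqrt{Q{\left(E \right)} + \sqrt{-82599 - 238480}} = \sqrt{\left(10 + 208^{2} - 16640\right) + \sqrt{-82599 - 238480}} = \sqrt{\left(10 + 43264 - 16640\right) + \sqrt{-321079}} = \sqrt{26634 + 17 i \sqrt{1111}}$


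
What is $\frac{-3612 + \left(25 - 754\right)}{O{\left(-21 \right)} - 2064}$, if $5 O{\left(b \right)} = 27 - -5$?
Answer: $\frac{21705}{10288} \approx 2.1097$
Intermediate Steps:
$O{\left(b \right)} = \frac{32}{5}$ ($O{\left(b \right)} = \frac{27 - -5}{5} = \frac{27 + 5}{5} = \frac{1}{5} \cdot 32 = \frac{32}{5}$)
$\frac{-3612 + \left(25 - 754\right)}{O{\left(-21 \right)} - 2064} = \frac{-3612 + \left(25 - 754\right)}{\frac{32}{5} - 2064} = \frac{-3612 + \left(25 - 754\right)}{- \frac{10288}{5}} = \left(-3612 - 729\right) \left(- \frac{5}{10288}\right) = \left(-4341\right) \left(- \frac{5}{10288}\right) = \frac{21705}{10288}$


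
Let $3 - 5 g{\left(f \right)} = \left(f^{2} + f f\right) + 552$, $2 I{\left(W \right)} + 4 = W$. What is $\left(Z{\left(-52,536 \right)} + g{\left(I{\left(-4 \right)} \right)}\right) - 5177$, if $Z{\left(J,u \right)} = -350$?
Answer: $- \frac{28216}{5} \approx -5643.2$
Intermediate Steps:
$I{\left(W \right)} = -2 + \frac{W}{2}$
$g{\left(f \right)} = - \frac{549}{5} - \frac{2 f^{2}}{5}$ ($g{\left(f \right)} = \frac{3}{5} - \frac{\left(f^{2} + f f\right) + 552}{5} = \frac{3}{5} - \frac{\left(f^{2} + f^{2}\right) + 552}{5} = \frac{3}{5} - \frac{2 f^{2} + 552}{5} = \frac{3}{5} - \frac{552 + 2 f^{2}}{5} = \frac{3}{5} - \left(\frac{552}{5} + \frac{2 f^{2}}{5}\right) = - \frac{549}{5} - \frac{2 f^{2}}{5}$)
$\left(Z{\left(-52,536 \right)} + g{\left(I{\left(-4 \right)} \right)}\right) - 5177 = \left(-350 - \left(\frac{549}{5} + \frac{2 \left(-2 + \frac{1}{2} \left(-4\right)\right)^{2}}{5}\right)\right) - 5177 = \left(-350 - \left(\frac{549}{5} + \frac{2 \left(-2 - 2\right)^{2}}{5}\right)\right) - 5177 = \left(-350 - \left(\frac{549}{5} + \frac{2 \left(-4\right)^{2}}{5}\right)\right) - 5177 = \left(-350 - \frac{581}{5}\right) - 5177 = - \frac{2331}{5} - 5177 = - \frac{28216}{5}$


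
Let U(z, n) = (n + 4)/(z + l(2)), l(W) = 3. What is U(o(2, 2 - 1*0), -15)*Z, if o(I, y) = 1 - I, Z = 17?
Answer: -187/2 ≈ -93.500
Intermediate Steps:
U(z, n) = (4 + n)/(3 + z) (U(z, n) = (n + 4)/(z + 3) = (4 + n)/(3 + z))
U(o(2, 2 - 1*0), -15)*Z = ((4 - 15)/(3 + (1 - 1*2)))*17 = (-11/(3 + (1 - 2)))*17 = (-11/(3 - 1))*17 = (-11/2)*17 = ((½)*(-11))*17 = -11/2*17 = -187/2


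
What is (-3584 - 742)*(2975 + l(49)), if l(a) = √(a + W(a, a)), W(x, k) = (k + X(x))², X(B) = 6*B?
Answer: -12869850 - 30282*√2402 ≈ -1.4354e+7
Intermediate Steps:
W(x, k) = (k + 6*x)²
l(a) = √(a + 49*a²) (l(a) = √(a + (a + 6*a)²) = √(a + (7*a)²) = √(a + 49*a²))
(-3584 - 742)*(2975 + l(49)) = (-3584 - 742)*(2975 + √(49*(1 + 49*49))) = -4326*(2975 + √(49*(1 + 2401))) = -4326*(2975 + √(49*2402)) = -4326*(2975 + √117698) = -4326*(2975 + 7*√2402) = -12869850 - 30282*√2402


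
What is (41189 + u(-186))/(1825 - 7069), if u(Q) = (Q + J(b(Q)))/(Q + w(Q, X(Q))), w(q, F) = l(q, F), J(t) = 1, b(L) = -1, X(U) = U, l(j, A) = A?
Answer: -806447/102672 ≈ -7.8546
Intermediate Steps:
w(q, F) = F
u(Q) = (1 + Q)/(2*Q) (u(Q) = (Q + 1)/(Q + Q) = (1 + Q)/((2*Q)) = (1 + Q)*(1/(2*Q)) = (1 + Q)/(2*Q))
(41189 + u(-186))/(1825 - 7069) = (41189 + (½)*(1 - 186)/(-186))/(1825 - 7069) = (41189 + (½)*(-1/186)*(-185))/(-5244) = (41189 + 185/372)*(-1/5244) = (15322493/372)*(-1/5244) = -806447/102672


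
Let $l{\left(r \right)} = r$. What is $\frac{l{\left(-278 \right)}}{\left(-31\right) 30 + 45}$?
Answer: $\frac{278}{885} \approx 0.31412$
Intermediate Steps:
$\frac{l{\left(-278 \right)}}{\left(-31\right) 30 + 45} = - \frac{278}{\left(-31\right) 30 + 45} = - \frac{278}{-930 + 45} = - \frac{278}{-885} = \left(-278\right) \left(- \frac{1}{885}\right) = \frac{278}{885}$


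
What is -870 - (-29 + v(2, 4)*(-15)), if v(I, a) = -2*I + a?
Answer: -841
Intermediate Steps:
v(I, a) = a - 2*I
-870 - (-29 + v(2, 4)*(-15)) = -870 - (-29 + (4 - 2*2)*(-15)) = -870 - (-29 + (4 - 4)*(-15)) = -870 - (-29 + 0*(-15)) = -870 - (-29 + 0) = -870 - 1*(-29) = -870 + 29 = -841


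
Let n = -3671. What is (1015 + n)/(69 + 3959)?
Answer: -664/1007 ≈ -0.65938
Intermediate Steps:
(1015 + n)/(69 + 3959) = (1015 - 3671)/(69 + 3959) = -2656/4028 = -2656*1/4028 = -664/1007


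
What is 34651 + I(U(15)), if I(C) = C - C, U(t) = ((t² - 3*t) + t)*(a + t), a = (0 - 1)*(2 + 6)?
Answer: 34651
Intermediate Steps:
a = -8 (a = -1*8 = -8)
U(t) = (-8 + t)*(t² - 2*t) (U(t) = ((t² - 3*t) + t)*(-8 + t) = (t² - 2*t)*(-8 + t) = (-8 + t)*(t² - 2*t))
I(C) = 0
34651 + I(U(15)) = 34651 + 0 = 34651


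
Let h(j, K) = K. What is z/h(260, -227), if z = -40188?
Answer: 40188/227 ≈ 177.04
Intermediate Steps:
z/h(260, -227) = -40188/(-227) = -40188*(-1/227) = 40188/227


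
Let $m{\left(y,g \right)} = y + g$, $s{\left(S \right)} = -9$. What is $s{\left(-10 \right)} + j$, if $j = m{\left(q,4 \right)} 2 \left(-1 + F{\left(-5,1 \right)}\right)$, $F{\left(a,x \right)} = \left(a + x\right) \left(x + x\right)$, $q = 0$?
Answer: $-81$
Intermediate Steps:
$m{\left(y,g \right)} = g + y$
$F{\left(a,x \right)} = 2 x \left(a + x\right)$ ($F{\left(a,x \right)} = \left(a + x\right) 2 x = 2 x \left(a + x\right)$)
$j = -72$ ($j = \left(4 + 0\right) 2 \left(-1 + 2 \cdot 1 \left(-5 + 1\right)\right) = 4 \cdot 2 \left(-1 + 2 \cdot 1 \left(-4\right)\right) = 8 \left(-1 - 8\right) = 8 \left(-9\right) = -72$)
$s{\left(-10 \right)} + j = -9 - 72 = -81$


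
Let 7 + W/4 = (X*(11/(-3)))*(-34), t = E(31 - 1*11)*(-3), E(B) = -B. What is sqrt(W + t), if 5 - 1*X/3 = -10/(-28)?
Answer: 2*sqrt(85477)/7 ≈ 83.533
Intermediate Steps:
X = 195/14 (X = 15 - (-30)/(-28) = 15 - (-30)*(-1)/28 = 15 - 3*5/14 = 15 - 15/14 = 195/14 ≈ 13.929)
t = 60 (t = -(31 - 1*11)*(-3) = -(31 - 11)*(-3) = -1*20*(-3) = -20*(-3) = 60)
W = 48424/7 (W = -28 + 4*((195*(11/(-3))/14)*(-34)) = -28 + 4*((195*(11*(-1/3))/14)*(-34)) = -28 + 4*(((195/14)*(-11/3))*(-34)) = -28 + 4*(-715/14*(-34)) = -28 + 4*(12155/7) = -28 + 48620/7 = 48424/7 ≈ 6917.7)
sqrt(W + t) = sqrt(48424/7 + 60) = sqrt(48844/7) = 2*sqrt(85477)/7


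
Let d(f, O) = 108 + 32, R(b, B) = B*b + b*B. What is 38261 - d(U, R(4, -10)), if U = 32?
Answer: 38121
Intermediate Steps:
R(b, B) = 2*B*b (R(b, B) = B*b + B*b = 2*B*b)
d(f, O) = 140
38261 - d(U, R(4, -10)) = 38261 - 1*140 = 38261 - 140 = 38121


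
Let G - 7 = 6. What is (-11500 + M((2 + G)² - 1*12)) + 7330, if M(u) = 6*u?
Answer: -2892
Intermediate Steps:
G = 13 (G = 7 + 6 = 13)
(-11500 + M((2 + G)² - 1*12)) + 7330 = (-11500 + 6*((2 + 13)² - 1*12)) + 7330 = (-11500 + 6*(15² - 12)) + 7330 = (-11500 + 6*(225 - 12)) + 7330 = (-11500 + 6*213) + 7330 = (-11500 + 1278) + 7330 = -10222 + 7330 = -2892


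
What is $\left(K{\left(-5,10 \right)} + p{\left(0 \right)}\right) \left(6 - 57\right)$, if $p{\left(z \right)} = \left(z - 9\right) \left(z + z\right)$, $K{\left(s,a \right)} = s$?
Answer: $255$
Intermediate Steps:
$p{\left(z \right)} = 2 z \left(-9 + z\right)$ ($p{\left(z \right)} = \left(-9 + z\right) 2 z = 2 z \left(-9 + z\right)$)
$\left(K{\left(-5,10 \right)} + p{\left(0 \right)}\right) \left(6 - 57\right) = \left(-5 + 2 \cdot 0 \left(-9 + 0\right)\right) \left(6 - 57\right) = \left(-5 + 2 \cdot 0 \left(-9\right)\right) \left(6 - 57\right) = \left(-5 + 0\right) \left(-51\right) = \left(-5\right) \left(-51\right) = 255$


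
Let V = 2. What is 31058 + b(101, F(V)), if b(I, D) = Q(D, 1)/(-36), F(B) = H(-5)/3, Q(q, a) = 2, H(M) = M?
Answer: 559043/18 ≈ 31058.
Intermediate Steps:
F(B) = -5/3
b(I, D) = -1/18 (b(I, D) = 2/(-36) = 2*(-1/36) = -1/18)
31058 + b(101, F(V)) = 31058 - 1/18 = 559043/18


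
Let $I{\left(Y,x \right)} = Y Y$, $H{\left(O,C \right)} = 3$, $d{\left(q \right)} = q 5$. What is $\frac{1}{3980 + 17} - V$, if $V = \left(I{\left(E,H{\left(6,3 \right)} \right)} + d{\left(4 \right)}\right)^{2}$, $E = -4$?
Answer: $- \frac{5180111}{3997} \approx -1296.0$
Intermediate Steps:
$d{\left(q \right)} = 5 q$
$I{\left(Y,x \right)} = Y^{2}$
$V = 1296$ ($V = \left(\left(-4\right)^{2} + 5 \cdot 4\right)^{2} = \left(16 + 20\right)^{2} = 36^{2} = 1296$)
$\frac{1}{3980 + 17} - V = \frac{1}{3980 + 17} - 1296 = \frac{1}{3997} - 1296 = - \frac{5180111}{3997}$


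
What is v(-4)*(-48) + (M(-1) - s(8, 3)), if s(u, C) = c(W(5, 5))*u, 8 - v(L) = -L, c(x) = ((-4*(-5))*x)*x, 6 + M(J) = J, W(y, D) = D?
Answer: -4199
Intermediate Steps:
M(J) = -6 + J
c(x) = 20*x**2 (c(x) = (20*x)*x = 20*x**2)
v(L) = 8 + L (v(L) = 8 - (-1)*L = 8 + L)
s(u, C) = 500*u (s(u, C) = (20*5**2)*u = (20*25)*u = 500*u)
v(-4)*(-48) + (M(-1) - s(8, 3)) = (8 - 4)*(-48) + ((-6 - 1) - 500*8) = 4*(-48) + (-7 - 1*4000) = -192 + (-7 - 4000) = -192 - 4007 = -4199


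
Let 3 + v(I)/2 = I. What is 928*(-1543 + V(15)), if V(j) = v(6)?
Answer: -1426336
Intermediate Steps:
v(I) = -6 + 2*I
V(j) = 6 (V(j) = -6 + 2*6 = -6 + 12 = 6)
928*(-1543 + V(15)) = 928*(-1543 + 6) = 928*(-1537) = -1426336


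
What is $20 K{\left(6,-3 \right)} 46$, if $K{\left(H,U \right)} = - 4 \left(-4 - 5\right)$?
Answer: $33120$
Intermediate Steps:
$K{\left(H,U \right)} = 36$ ($K{\left(H,U \right)} = \left(-4\right) \left(-9\right) = 36$)
$20 K{\left(6,-3 \right)} 46 = 20 \cdot 36 \cdot 46 = 720 \cdot 46 = 33120$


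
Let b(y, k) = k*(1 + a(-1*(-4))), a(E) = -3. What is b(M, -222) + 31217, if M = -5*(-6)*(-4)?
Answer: 31661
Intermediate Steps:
M = -120 (M = 30*(-4) = -120)
b(y, k) = -2*k (b(y, k) = k*(1 - 3) = k*(-2) = -2*k)
b(M, -222) + 31217 = -2*(-222) + 31217 = 444 + 31217 = 31661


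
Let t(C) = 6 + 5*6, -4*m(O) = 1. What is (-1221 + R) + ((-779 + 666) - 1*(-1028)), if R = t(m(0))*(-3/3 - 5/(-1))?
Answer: -162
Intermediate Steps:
m(O) = -1/4 (m(O) = -1/4*1 = -1/4)
t(C) = 36 (t(C) = 6 + 30 = 36)
R = 144 (R = 36*(-3/3 - 5/(-1)) = 36*(-3*1/3 - 5*(-1)) = 36*(-1 + 5) = 36*4 = 144)
(-1221 + R) + ((-779 + 666) - 1*(-1028)) = (-1221 + 144) + ((-779 + 666) - 1*(-1028)) = -1077 + (-113 + 1028) = -1077 + 915 = -162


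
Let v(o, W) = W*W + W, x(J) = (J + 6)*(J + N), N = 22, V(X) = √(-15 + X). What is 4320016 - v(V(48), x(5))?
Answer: 4231510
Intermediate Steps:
x(J) = (6 + J)*(22 + J) (x(J) = (J + 6)*(J + 22) = (6 + J)*(22 + J))
v(o, W) = W + W² (v(o, W) = W² + W = W + W²)
4320016 - v(V(48), x(5)) = 4320016 - (132 + 5² + 28*5)*(1 + (132 + 5² + 28*5)) = 4320016 - (132 + 25 + 140)*(1 + (132 + 25 + 140)) = 4320016 - 297*(1 + 297) = 4320016 - 297*298 = 4320016 - 1*88506 = 4320016 - 88506 = 4231510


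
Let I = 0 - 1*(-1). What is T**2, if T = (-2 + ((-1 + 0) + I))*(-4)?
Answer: 64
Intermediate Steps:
I = 1 (I = 0 + 1 = 1)
T = 8 (T = (-2 + ((-1 + 0) + 1))*(-4) = (-2 + (-1 + 1))*(-4) = (-2 + 0)*(-4) = -2*(-4) = 8)
T**2 = 8**2 = 64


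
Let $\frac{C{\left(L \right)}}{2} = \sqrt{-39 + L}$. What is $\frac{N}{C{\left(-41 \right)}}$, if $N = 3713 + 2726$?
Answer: $- \frac{6439 i \sqrt{5}}{40} \approx - 359.95 i$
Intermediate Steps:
$C{\left(L \right)} = 2 \sqrt{-39 + L}$
$N = 6439$
$\frac{N}{C{\left(-41 \right)}} = \frac{6439}{2 \sqrt{-39 - 41}} = \frac{6439}{2 \sqrt{-80}} = \frac{6439}{2 \cdot 4 i \sqrt{5}} = \frac{6439}{8 i \sqrt{5}} = 6439 \left(- \frac{i \sqrt{5}}{40}\right) = - \frac{6439 i \sqrt{5}}{40}$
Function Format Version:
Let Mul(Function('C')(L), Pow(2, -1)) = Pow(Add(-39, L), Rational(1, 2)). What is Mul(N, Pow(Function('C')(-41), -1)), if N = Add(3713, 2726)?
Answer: Mul(Rational(-6439, 40), I, Pow(5, Rational(1, 2))) ≈ Mul(-359.95, I)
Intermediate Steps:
Function('C')(L) = Mul(2, Pow(Add(-39, L), Rational(1, 2)))
N = 6439
Mul(N, Pow(Function('C')(-41), -1)) = Mul(6439, Pow(Mul(2, Pow(Add(-39, -41), Rational(1, 2))), -1)) = Mul(6439, Pow(Mul(2, Pow(-80, Rational(1, 2))), -1)) = Mul(6439, Pow(Mul(2, Mul(4, I, Pow(5, Rational(1, 2)))), -1)) = Mul(6439, Pow(Mul(8, I, Pow(5, Rational(1, 2))), -1)) = Mul(6439, Mul(Rational(-1, 40), I, Pow(5, Rational(1, 2)))) = Mul(Rational(-6439, 40), I, Pow(5, Rational(1, 2)))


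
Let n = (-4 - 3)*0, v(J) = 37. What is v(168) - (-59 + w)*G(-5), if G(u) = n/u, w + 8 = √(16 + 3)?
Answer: 37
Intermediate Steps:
n = 0 (n = -7*0 = 0)
w = -8 + √19 (w = -8 + √(16 + 3) = -8 + √19 ≈ -3.6411)
G(u) = 0 (G(u) = 0/u = 0)
v(168) - (-59 + w)*G(-5) = 37 - (-59 + (-8 + √19))*0 = 37 - (-67 + √19)*0 = 37 - 1*0 = 37 + 0 = 37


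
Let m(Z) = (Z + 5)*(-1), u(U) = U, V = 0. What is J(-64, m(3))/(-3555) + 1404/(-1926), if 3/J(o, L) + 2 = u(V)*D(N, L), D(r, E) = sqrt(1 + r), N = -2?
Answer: -184753/253590 ≈ -0.72855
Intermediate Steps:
m(Z) = -5 - Z (m(Z) = (5 + Z)*(-1) = -5 - Z)
J(o, L) = -3/2 (J(o, L) = 3/(-2 + 0*sqrt(1 - 2)) = 3/(-2 + 0*sqrt(-1)) = 3/(-2 + 0*I) = 3/(-2 + 0) = 3/(-2) = 3*(-1/2) = -3/2)
J(-64, m(3))/(-3555) + 1404/(-1926) = -3/2/(-3555) + 1404/(-1926) = -3/2*(-1/3555) + 1404*(-1/1926) = 1/2370 - 78/107 = -184753/253590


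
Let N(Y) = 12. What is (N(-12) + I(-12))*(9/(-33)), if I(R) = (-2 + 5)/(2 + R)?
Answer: -351/110 ≈ -3.1909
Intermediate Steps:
I(R) = 3/(2 + R)
(N(-12) + I(-12))*(9/(-33)) = (12 + 3/(2 - 12))*(9/(-33)) = (12 + 3/(-10))*(9*(-1/33)) = (12 + 3*(-1/10))*(-3/11) = (12 - 3/10)*(-3/11) = (117/10)*(-3/11) = -351/110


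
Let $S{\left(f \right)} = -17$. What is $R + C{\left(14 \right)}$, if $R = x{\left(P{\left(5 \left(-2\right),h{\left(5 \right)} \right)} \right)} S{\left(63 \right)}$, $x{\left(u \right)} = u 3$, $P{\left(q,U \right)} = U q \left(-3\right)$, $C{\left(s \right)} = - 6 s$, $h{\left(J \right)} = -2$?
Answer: $2976$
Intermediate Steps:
$P{\left(q,U \right)} = - 3 U q$
$x{\left(u \right)} = 3 u$
$R = 3060$ ($R = 3 \left(\left(-3\right) \left(-2\right) 5 \left(-2\right)\right) \left(-17\right) = 3 \left(\left(-3\right) \left(-2\right) \left(-10\right)\right) \left(-17\right) = 3 \left(-60\right) \left(-17\right) = \left(-180\right) \left(-17\right) = 3060$)
$R + C{\left(14 \right)} = 3060 - 84 = 2976$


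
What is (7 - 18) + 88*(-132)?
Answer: -11627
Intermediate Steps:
(7 - 18) + 88*(-132) = -11 - 11616 = -11627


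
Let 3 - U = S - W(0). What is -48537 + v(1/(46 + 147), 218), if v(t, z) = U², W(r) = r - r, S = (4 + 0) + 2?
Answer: -48528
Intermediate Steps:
S = 6 (S = 4 + 2 = 6)
W(r) = 0
U = -3 (U = 3 - (6 - 1*0) = 3 - (6 + 0) = 3 - 1*6 = 3 - 6 = -3)
v(t, z) = 9 (v(t, z) = (-3)² = 9)
-48537 + v(1/(46 + 147), 218) = -48537 + 9 = -48528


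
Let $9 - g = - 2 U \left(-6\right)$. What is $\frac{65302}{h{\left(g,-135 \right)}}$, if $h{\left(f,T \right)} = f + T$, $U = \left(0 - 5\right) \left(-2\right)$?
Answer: $- \frac{32651}{123} \approx -265.46$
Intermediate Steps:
$U = 10$ ($U = \left(-5\right) \left(-2\right) = 10$)
$g = -111$ ($g = 9 - \left(-2\right) 10 \left(-6\right) = 9 - \left(-20\right) \left(-6\right) = 9 - 120 = -111$)
$h{\left(f,T \right)} = T + f$
$\frac{65302}{h{\left(g,-135 \right)}} = \frac{65302}{-135 - 111} = \frac{65302}{-246} = 65302 \left(- \frac{1}{246}\right) = - \frac{32651}{123}$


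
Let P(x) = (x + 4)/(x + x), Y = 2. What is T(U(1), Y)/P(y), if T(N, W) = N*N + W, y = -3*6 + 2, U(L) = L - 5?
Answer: 48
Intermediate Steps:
U(L) = -5 + L
y = -16 (y = -18 + 2 = -16)
P(x) = (4 + x)/(2*x) (P(x) = (4 + x)/((2*x)) = (4 + x)*(1/(2*x)) = (4 + x)/(2*x))
T(N, W) = W + N² (T(N, W) = N² + W = W + N²)
T(U(1), Y)/P(y) = (2 + (-5 + 1)²)/(((½)*(4 - 16)/(-16))) = (2 + (-4)²)/(((½)*(-1/16)*(-12))) = (2 + 16)/(3/8) = 18*(8/3) = 48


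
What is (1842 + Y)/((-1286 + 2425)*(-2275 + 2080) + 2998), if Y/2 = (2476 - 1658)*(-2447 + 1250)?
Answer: 1956450/219107 ≈ 8.9292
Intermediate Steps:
Y = -1958292 (Y = 2*((2476 - 1658)*(-2447 + 1250)) = 2*(818*(-1197)) = 2*(-979146) = -1958292)
(1842 + Y)/((-1286 + 2425)*(-2275 + 2080) + 2998) = (1842 - 1958292)/((-1286 + 2425)*(-2275 + 2080) + 2998) = -1956450/(1139*(-195) + 2998) = -1956450/(-222105 + 2998) = -1956450/(-219107) = -1956450*(-1/219107) = 1956450/219107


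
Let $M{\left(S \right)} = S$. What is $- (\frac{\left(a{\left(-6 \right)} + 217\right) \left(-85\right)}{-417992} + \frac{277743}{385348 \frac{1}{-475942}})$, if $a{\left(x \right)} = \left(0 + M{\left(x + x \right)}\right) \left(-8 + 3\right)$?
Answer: $\frac{13813542258304523}{40268095304} \approx 3.4304 \cdot 10^{5}$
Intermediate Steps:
$a{\left(x \right)} = - 10 x$ ($a{\left(x \right)} = \left(0 + \left(x + x\right)\right) \left(-8 + 3\right) = \left(0 + 2 x\right) \left(-5\right) = 2 x \left(-5\right) = - 10 x$)
$- (\frac{\left(a{\left(-6 \right)} + 217\right) \left(-85\right)}{-417992} + \frac{277743}{385348 \frac{1}{-475942}}) = - (\frac{\left(\left(-10\right) \left(-6\right) + 217\right) \left(-85\right)}{-417992} + \frac{277743}{385348 \frac{1}{-475942}}) = - (\left(60 + 217\right) \left(-85\right) \left(- \frac{1}{417992}\right) + \frac{277743}{385348 \left(- \frac{1}{475942}\right)}) = - (277 \left(-85\right) \left(- \frac{1}{417992}\right) + \frac{277743}{- \frac{192674}{237971}}) = - (\left(-23545\right) \left(- \frac{1}{417992}\right) + 277743 \left(- \frac{237971}{192674}\right)) = - (\frac{23545}{417992} - \frac{66094779453}{192674}) = \left(-1\right) \left(- \frac{13813542258304523}{40268095304}\right) = \frac{13813542258304523}{40268095304}$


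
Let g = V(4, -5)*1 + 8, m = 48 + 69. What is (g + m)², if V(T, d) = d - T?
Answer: 13456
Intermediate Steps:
m = 117
g = -1 (g = (-5 - 1*4)*1 + 8 = (-5 - 4)*1 + 8 = -9*1 + 8 = -9 + 8 = -1)
(g + m)² = (-1 + 117)² = 116² = 13456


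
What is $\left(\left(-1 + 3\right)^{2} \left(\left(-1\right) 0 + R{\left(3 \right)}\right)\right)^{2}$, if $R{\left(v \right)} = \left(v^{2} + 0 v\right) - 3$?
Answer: $576$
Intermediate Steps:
$R{\left(v \right)} = -3 + v^{2}$ ($R{\left(v \right)} = \left(v^{2} + 0\right) - 3 = v^{2} - 3 = -3 + v^{2}$)
$\left(\left(-1 + 3\right)^{2} \left(\left(-1\right) 0 + R{\left(3 \right)}\right)\right)^{2} = \left(\left(-1 + 3\right)^{2} \left(\left(-1\right) 0 - \left(3 - 3^{2}\right)\right)\right)^{2} = \left(2^{2} \left(0 + \left(-3 + 9\right)\right)\right)^{2} = \left(4 \left(0 + 6\right)\right)^{2} = \left(4 \cdot 6\right)^{2} = 24^{2} = 576$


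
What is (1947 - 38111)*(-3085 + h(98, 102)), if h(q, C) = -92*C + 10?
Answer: 450567276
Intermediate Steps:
h(q, C) = 10 - 92*C
(1947 - 38111)*(-3085 + h(98, 102)) = (1947 - 38111)*(-3085 + (10 - 92*102)) = -36164*(-3085 + (10 - 9384)) = -36164*(-3085 - 9374) = -36164*(-12459) = 450567276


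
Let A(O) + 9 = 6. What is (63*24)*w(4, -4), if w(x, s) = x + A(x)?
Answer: 1512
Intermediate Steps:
A(O) = -3 (A(O) = -9 + 6 = -3)
w(x, s) = -3 + x (w(x, s) = x - 3 = -3 + x)
(63*24)*w(4, -4) = (63*24)*(-3 + 4) = 1512*1 = 1512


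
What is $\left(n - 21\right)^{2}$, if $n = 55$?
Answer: $1156$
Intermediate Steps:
$\left(n - 21\right)^{2} = \left(55 - 21\right)^{2} = 34^{2} = 1156$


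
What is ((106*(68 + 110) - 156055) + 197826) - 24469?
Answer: 36170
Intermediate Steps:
((106*(68 + 110) - 156055) + 197826) - 24469 = ((106*178 - 156055) + 197826) - 24469 = ((18868 - 156055) + 197826) - 24469 = (-137187 + 197826) - 24469 = 60639 - 24469 = 36170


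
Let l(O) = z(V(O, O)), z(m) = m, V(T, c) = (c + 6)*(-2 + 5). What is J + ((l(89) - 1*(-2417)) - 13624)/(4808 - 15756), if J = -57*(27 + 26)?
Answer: -16531493/5474 ≈ -3020.0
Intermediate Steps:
J = -3021 (J = -57*53 = -3021)
V(T, c) = 18 + 3*c (V(T, c) = (6 + c)*3 = 18 + 3*c)
l(O) = 18 + 3*O
J + ((l(89) - 1*(-2417)) - 13624)/(4808 - 15756) = -3021 + (((18 + 3*89) - 1*(-2417)) - 13624)/(4808 - 15756) = -3021 + (((18 + 267) + 2417) - 13624)/(-10948) = -3021 + ((285 + 2417) - 13624)*(-1/10948) = -3021 + (2702 - 13624)*(-1/10948) = -3021 - 10922*(-1/10948) = -3021 + 5461/5474 = -16531493/5474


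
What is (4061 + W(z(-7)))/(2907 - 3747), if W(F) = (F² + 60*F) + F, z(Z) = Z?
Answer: -3683/840 ≈ -4.3845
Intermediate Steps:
W(F) = F² + 61*F
(4061 + W(z(-7)))/(2907 - 3747) = (4061 - 7*(61 - 7))/(2907 - 3747) = (4061 - 7*54)/(-840) = (4061 - 378)*(-1/840) = 3683*(-1/840) = -3683/840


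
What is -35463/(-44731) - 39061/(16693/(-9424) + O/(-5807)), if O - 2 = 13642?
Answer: 95625868223648429/10087614659417 ≈ 9479.5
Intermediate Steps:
O = 13644 (O = 2 + 13642 = 13644)
-35463/(-44731) - 39061/(16693/(-9424) + O/(-5807)) = -35463/(-44731) - 39061/(16693/(-9424) + 13644/(-5807)) = -35463*(-1/44731) - 39061/(16693*(-1/9424) + 13644*(-1/5807)) = 35463/44731 - 39061/(-16693/9424 - 13644/5807) = 35463/44731 - 39061/(-225517307/54725168) = 35463/44731 - 39061*(-54725168/225517307) = 35463/44731 + 2137619787248/225517307 = 95625868223648429/10087614659417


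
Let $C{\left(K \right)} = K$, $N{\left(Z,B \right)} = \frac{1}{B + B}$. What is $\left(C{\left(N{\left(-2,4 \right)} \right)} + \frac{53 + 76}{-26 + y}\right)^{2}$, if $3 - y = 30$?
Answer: $\frac{958441}{179776} \approx 5.3313$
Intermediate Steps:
$y = -27$ ($y = 3 - 30 = -27$)
$N{\left(Z,B \right)} = \frac{1}{2 B}$
$\left(C{\left(N{\left(-2,4 \right)} \right)} + \frac{53 + 76}{-26 + y}\right)^{2} = \left(\frac{1}{2 \cdot 4} + \frac{53 + 76}{-26 - 27}\right)^{2} = \left(\frac{1}{2} \cdot \frac{1}{4} + \frac{129}{-53}\right)^{2} = \left(\frac{1}{8} + 129 \left(- \frac{1}{53}\right)\right)^{2} = \left(\frac{1}{8} - \frac{129}{53}\right)^{2} = \left(- \frac{979}{424}\right)^{2} = \frac{958441}{179776}$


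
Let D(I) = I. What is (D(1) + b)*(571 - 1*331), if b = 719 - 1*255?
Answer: 111600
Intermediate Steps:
b = 464 (b = 719 - 255 = 464)
(D(1) + b)*(571 - 1*331) = (1 + 464)*(571 - 1*331) = 465*(571 - 331) = 465*240 = 111600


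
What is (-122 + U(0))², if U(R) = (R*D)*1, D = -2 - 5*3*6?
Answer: 14884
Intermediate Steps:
D = -92 (D = -2 - 15*6 = -2 - 90 = -92)
U(R) = -92*R (U(R) = (R*(-92))*1 = -92*R*1 = -92*R)
(-122 + U(0))² = (-122 - 92*0)² = (-122 + 0)² = (-122)² = 14884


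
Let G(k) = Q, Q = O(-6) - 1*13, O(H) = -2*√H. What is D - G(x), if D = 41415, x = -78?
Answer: 41428 + 2*I*√6 ≈ 41428.0 + 4.899*I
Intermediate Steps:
Q = -13 - 2*I*√6 (Q = -2*I*√6 - 1*13 = -2*I*√6 - 13 = -13 - 2*I*√6 ≈ -13.0 - 4.899*I)
G(k) = -13 - 2*I*√6
D - G(x) = 41415 - (-13 - 2*I*√6) = 41415 + (13 + 2*I*√6) = 41428 + 2*I*√6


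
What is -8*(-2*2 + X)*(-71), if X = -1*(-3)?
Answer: -568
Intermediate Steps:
X = 3
-8*(-2*2 + X)*(-71) = -8*(-2*2 + 3)*(-71) = -8*(-4 + 3)*(-71) = -8*(-1)*(-71) = 8*(-71) = -568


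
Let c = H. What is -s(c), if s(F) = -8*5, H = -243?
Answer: 40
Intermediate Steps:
c = -243
s(F) = -40
-s(c) = -1*(-40) = 40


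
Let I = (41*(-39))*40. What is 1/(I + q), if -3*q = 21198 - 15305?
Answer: -3/197773 ≈ -1.5169e-5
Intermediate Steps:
q = -5893/3 (q = -(21198 - 15305)/3 = -⅓*5893 = -5893/3 ≈ -1964.3)
I = -63960 (I = -1599*40 = -63960)
1/(I + q) = 1/(-63960 - 5893/3) = 1/(-197773/3) = -3/197773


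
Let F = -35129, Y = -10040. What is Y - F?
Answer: 25089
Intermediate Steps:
Y - F = -10040 - 1*(-35129) = -10040 + 35129 = 25089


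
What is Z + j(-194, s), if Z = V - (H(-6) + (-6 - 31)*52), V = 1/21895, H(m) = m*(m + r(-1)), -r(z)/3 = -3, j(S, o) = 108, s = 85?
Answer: 44884751/21895 ≈ 2050.0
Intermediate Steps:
r(z) = 9 (r(z) = -3*(-3) = 9)
H(m) = m*(9 + m) (H(m) = m*(m + 9) = m*(9 + m))
V = 1/21895 ≈ 4.5673e-5
Z = 42520091/21895 (Z = 1/21895 - (-6*(9 - 6) + (-6 - 31)*52) = 1/21895 - (-6*3 - 37*52) = 1/21895 - (-18 - 1924) = 1/21895 - 1*(-1942) = 1/21895 + 1942 = 42520091/21895 ≈ 1942.0)
Z + j(-194, s) = 42520091/21895 + 108 = 44884751/21895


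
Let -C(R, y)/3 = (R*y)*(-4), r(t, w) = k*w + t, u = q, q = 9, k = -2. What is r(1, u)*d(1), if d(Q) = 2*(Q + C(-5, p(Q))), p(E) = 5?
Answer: 10166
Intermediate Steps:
u = 9
r(t, w) = t - 2*w (r(t, w) = -2*w + t = t - 2*w)
C(R, y) = 12*R*y (C(R, y) = -3*R*y*(-4) = -(-12)*R*y = 12*R*y)
d(Q) = -600 + 2*Q (d(Q) = 2*(Q + 12*(-5)*5) = 2*(Q - 300) = 2*(-300 + Q) = -600 + 2*Q)
r(1, u)*d(1) = (1 - 2*9)*(-600 + 2*1) = (1 - 18)*(-600 + 2) = -17*(-598) = 10166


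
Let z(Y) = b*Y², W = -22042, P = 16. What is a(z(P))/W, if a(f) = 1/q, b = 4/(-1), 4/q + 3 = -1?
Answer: 1/22042 ≈ 4.5368e-5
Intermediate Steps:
q = -1 (q = 4/(-3 - 1) = 4/(-4) = 4*(-¼) = -1)
b = -4 (b = 4*(-1) = -4)
z(Y) = -4*Y²
a(f) = -1 (a(f) = 1/(-1) = -1)
a(z(P))/W = -1/(-22042) = -1*(-1/22042) = 1/22042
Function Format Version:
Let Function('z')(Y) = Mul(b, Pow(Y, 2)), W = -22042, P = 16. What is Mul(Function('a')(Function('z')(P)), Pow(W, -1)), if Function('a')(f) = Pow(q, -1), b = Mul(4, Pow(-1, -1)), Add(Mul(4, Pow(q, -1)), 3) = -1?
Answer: Rational(1, 22042) ≈ 4.5368e-5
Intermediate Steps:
q = -1 (q = Mul(4, Pow(Add(-3, -1), -1)) = Mul(4, Pow(-4, -1)) = Mul(4, Rational(-1, 4)) = -1)
b = -4 (b = Mul(4, -1) = -4)
Function('z')(Y) = Mul(-4, Pow(Y, 2))
Function('a')(f) = -1 (Function('a')(f) = Pow(-1, -1) = -1)
Mul(Function('a')(Function('z')(P)), Pow(W, -1)) = Mul(-1, Pow(-22042, -1)) = Mul(-1, Rational(-1, 22042)) = Rational(1, 22042)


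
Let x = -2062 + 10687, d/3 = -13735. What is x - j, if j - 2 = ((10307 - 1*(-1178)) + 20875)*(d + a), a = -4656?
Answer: 1484070583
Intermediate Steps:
d = -41205 (d = 3*(-13735) = -41205)
j = -1484061958 (j = 2 + ((10307 - 1*(-1178)) + 20875)*(-41205 - 4656) = 2 + ((10307 + 1178) + 20875)*(-45861) = 2 + (11485 + 20875)*(-45861) = 2 + 32360*(-45861) = 2 - 1484061960 = -1484061958)
x = 8625
x - j = 8625 - 1*(-1484061958) = 8625 + 1484061958 = 1484070583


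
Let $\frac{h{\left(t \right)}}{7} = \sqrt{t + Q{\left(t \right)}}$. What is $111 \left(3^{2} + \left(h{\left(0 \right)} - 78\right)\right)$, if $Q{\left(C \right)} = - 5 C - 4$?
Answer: $-7659 + 1554 i \approx -7659.0 + 1554.0 i$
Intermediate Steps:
$Q{\left(C \right)} = -4 - 5 C$
$h{\left(t \right)} = 7 \sqrt{-4 - 4 t}$ ($h{\left(t \right)} = 7 \sqrt{t - \left(4 + 5 t\right)} = 7 \sqrt{-4 - 4 t}$)
$111 \left(3^{2} + \left(h{\left(0 \right)} - 78\right)\right) = 111 \left(3^{2} + \left(14 \sqrt{-1 - 0} - 78\right)\right) = 111 \left(9 - \left(78 - 14 \sqrt{-1 + 0}\right)\right) = 111 \left(9 - \left(78 - 14 \sqrt{-1}\right)\right) = 111 \left(9 - \left(78 - 14 i\right)\right) = 111 \left(-69 + 14 i\right) = -7659 + 1554 i$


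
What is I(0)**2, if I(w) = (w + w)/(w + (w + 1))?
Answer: 0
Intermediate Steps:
I(w) = 2*w/(1 + 2*w) (I(w) = (2*w)/(w + (1 + w)) = (2*w)/(1 + 2*w) = 2*w/(1 + 2*w))
I(0)**2 = (2*0/(1 + 2*0))**2 = (2*0/(1 + 0))**2 = (2*0/1)**2 = (2*0*1)**2 = 0**2 = 0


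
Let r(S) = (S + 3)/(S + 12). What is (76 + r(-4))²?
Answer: 368449/64 ≈ 5757.0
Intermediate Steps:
r(S) = (3 + S)/(12 + S)
(76 + r(-4))² = (76 + (3 - 4)/(12 - 4))² = (76 - 1/8)² = (76 + (⅛)*(-1))² = (76 - ⅛)² = (607/8)² = 368449/64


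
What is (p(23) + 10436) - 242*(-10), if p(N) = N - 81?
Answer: 12798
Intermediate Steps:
p(N) = -81 + N
(p(23) + 10436) - 242*(-10) = ((-81 + 23) + 10436) - 242*(-10) = (-58 + 10436) + 2420 = 10378 + 2420 = 12798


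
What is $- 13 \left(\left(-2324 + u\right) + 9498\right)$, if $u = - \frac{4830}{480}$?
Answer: $- \frac{1490099}{16} \approx -93131.0$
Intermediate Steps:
$u = - \frac{161}{16}$ ($u = \left(-4830\right) \frac{1}{480} = - \frac{161}{16} \approx -10.063$)
$- 13 \left(\left(-2324 + u\right) + 9498\right) = - 13 \left(\left(-2324 - \frac{161}{16}\right) + 9498\right) = - 13 \left(- \frac{37345}{16} + 9498\right) = \left(-13\right) \frac{114623}{16} = - \frac{1490099}{16}$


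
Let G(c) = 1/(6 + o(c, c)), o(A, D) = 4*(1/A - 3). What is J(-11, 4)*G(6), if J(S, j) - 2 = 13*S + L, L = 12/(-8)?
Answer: 855/32 ≈ 26.719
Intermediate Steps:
o(A, D) = -12 + 4/A (o(A, D) = 4*(-3 + 1/A) = -12 + 4/A)
L = -3/2 (L = 12*(-⅛) = -3/2 ≈ -1.5000)
G(c) = 1/(-6 + 4/c) (G(c) = 1/(6 + (-12 + 4/c)) = 1/(-6 + 4/c))
J(S, j) = ½ + 13*S (J(S, j) = 2 + (13*S - 3/2) = 2 + (-3/2 + 13*S) = ½ + 13*S)
J(-11, 4)*G(6) = (½ + 13*(-11))*((½)*6/(2 - 3*6)) = (½ - 143)*((½)*6/(2 - 18)) = -285*6/(4*(-16)) = -285*6*(-1)/(4*16) = -285/2*(-3/16) = 855/32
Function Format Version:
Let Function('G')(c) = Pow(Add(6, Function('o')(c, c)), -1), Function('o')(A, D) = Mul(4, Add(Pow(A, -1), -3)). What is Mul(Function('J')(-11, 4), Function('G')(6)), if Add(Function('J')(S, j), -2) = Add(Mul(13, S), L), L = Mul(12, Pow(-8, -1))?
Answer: Rational(855, 32) ≈ 26.719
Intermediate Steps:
Function('o')(A, D) = Add(-12, Mul(4, Pow(A, -1))) (Function('o')(A, D) = Mul(4, Add(-3, Pow(A, -1))) = Add(-12, Mul(4, Pow(A, -1))))
L = Rational(-3, 2) (L = Mul(12, Rational(-1, 8)) = Rational(-3, 2) ≈ -1.5000)
Function('G')(c) = Pow(Add(-6, Mul(4, Pow(c, -1))), -1) (Function('G')(c) = Pow(Add(6, Add(-12, Mul(4, Pow(c, -1)))), -1) = Pow(Add(-6, Mul(4, Pow(c, -1))), -1))
Function('J')(S, j) = Add(Rational(1, 2), Mul(13, S)) (Function('J')(S, j) = Add(2, Add(Mul(13, S), Rational(-3, 2))) = Add(2, Add(Rational(-3, 2), Mul(13, S))) = Add(Rational(1, 2), Mul(13, S)))
Mul(Function('J')(-11, 4), Function('G')(6)) = Mul(Add(Rational(1, 2), Mul(13, -11)), Mul(Rational(1, 2), 6, Pow(Add(2, Mul(-3, 6)), -1))) = Mul(Add(Rational(1, 2), -143), Mul(Rational(1, 2), 6, Pow(Add(2, -18), -1))) = Mul(Rational(-285, 2), Mul(Rational(1, 2), 6, Pow(-16, -1))) = Mul(Rational(-285, 2), Mul(Rational(1, 2), 6, Rational(-1, 16))) = Mul(Rational(-285, 2), Rational(-3, 16)) = Rational(855, 32)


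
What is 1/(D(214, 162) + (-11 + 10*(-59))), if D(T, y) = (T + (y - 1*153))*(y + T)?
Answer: 1/83247 ≈ 1.2012e-5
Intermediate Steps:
D(T, y) = (T + y)*(-153 + T + y) (D(T, y) = (T + (y - 153))*(T + y) = (T + (-153 + y))*(T + y) = (-153 + T + y)*(T + y) = (T + y)*(-153 + T + y))
1/(D(214, 162) + (-11 + 10*(-59))) = 1/((214² + 162² - 153*214 - 153*162 + 2*214*162) + (-11 + 10*(-59))) = 1/((45796 + 26244 - 32742 - 24786 + 69336) + (-11 - 590)) = 1/(83848 - 601) = 1/83247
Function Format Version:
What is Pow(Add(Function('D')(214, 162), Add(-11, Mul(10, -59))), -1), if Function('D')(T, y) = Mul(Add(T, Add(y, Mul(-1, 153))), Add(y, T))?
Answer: Rational(1, 83247) ≈ 1.2012e-5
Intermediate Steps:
Function('D')(T, y) = Mul(Add(T, y), Add(-153, T, y)) (Function('D')(T, y) = Mul(Add(T, Add(y, -153)), Add(T, y)) = Mul(Add(T, Add(-153, y)), Add(T, y)) = Mul(Add(-153, T, y), Add(T, y)) = Mul(Add(T, y), Add(-153, T, y)))
Pow(Add(Function('D')(214, 162), Add(-11, Mul(10, -59))), -1) = Pow(Add(Add(Pow(214, 2), Pow(162, 2), Mul(-153, 214), Mul(-153, 162), Mul(2, 214, 162)), Add(-11, Mul(10, -59))), -1) = Pow(Add(Add(45796, 26244, -32742, -24786, 69336), Add(-11, -590)), -1) = Pow(Add(83848, -601), -1) = Pow(83247, -1) = Rational(1, 83247)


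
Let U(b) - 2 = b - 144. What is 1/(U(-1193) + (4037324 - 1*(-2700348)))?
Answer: 1/6736337 ≈ 1.4845e-7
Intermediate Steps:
U(b) = -142 + b (U(b) = 2 + (b - 144) = 2 + (-144 + b) = -142 + b)
1/(U(-1193) + (4037324 - 1*(-2700348))) = 1/((-142 - 1193) + (4037324 - 1*(-2700348))) = 1/(-1335 + (4037324 + 2700348)) = 1/(-1335 + 6737672) = 1/6736337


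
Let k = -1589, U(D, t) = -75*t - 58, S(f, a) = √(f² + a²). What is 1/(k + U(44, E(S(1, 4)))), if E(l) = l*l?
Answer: -1/2922 ≈ -0.00034223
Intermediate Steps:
S(f, a) = √(a² + f²)
E(l) = l²
U(D, t) = -58 - 75*t
1/(k + U(44, E(S(1, 4)))) = 1/(-1589 + (-58 - 75*(√(4² + 1²))²)) = 1/(-1589 + (-58 - 75*(√(16 + 1))²)) = 1/(-1589 + (-58 - 75*(√17)²)) = 1/(-1589 + (-58 - 75*17)) = 1/(-1589 + (-58 - 1275)) = 1/(-1589 - 1333) = 1/(-2922) = -1/2922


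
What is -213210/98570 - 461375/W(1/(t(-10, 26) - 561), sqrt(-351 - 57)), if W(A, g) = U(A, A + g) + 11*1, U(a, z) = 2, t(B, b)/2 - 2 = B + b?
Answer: -4548050548/128141 ≈ -35493.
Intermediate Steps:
t(B, b) = 4 + 2*B + 2*b (t(B, b) = 4 + 2*(B + b) = 4 + (2*B + 2*b) = 4 + 2*B + 2*b)
W(A, g) = 13 (W(A, g) = 2 + 11*1 = 2 + 11 = 13)
-213210/98570 - 461375/W(1/(t(-10, 26) - 561), sqrt(-351 - 57)) = -213210/98570 - 461375/13 = -213210*1/98570 - 461375*1/13 = -21321/9857 - 461375/13 = -4548050548/128141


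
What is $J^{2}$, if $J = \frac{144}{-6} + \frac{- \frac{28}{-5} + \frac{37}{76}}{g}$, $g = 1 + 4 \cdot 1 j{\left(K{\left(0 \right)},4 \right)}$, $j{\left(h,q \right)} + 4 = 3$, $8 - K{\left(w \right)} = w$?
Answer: $\frac{97831881}{144400} \approx 677.51$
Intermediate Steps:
$K{\left(w \right)} = 8 - w$
$j{\left(h,q \right)} = -1$ ($j{\left(h,q \right)} = -4 + 3 = -1$)
$g = -3$ ($g = 1 + 4 \cdot 1 \left(-1\right) = 1 + 4 \left(-1\right) = 1 - 4 = -3$)
$J = - \frac{9891}{380}$ ($J = \frac{144}{-6} + \frac{- \frac{28}{-5} + \frac{37}{76}}{-3} = 144 \left(- \frac{1}{6}\right) + \left(\left(-28\right) \left(- \frac{1}{5}\right) + 37 \cdot \frac{1}{76}\right) \left(- \frac{1}{3}\right) = -24 + \left(\frac{28}{5} + \frac{37}{76}\right) \left(- \frac{1}{3}\right) = -24 + \frac{2313}{380} \left(- \frac{1}{3}\right) = -24 - \frac{771}{380} = - \frac{9891}{380} \approx -26.029$)
$J^{2} = \left(- \frac{9891}{380}\right)^{2} = \frac{97831881}{144400}$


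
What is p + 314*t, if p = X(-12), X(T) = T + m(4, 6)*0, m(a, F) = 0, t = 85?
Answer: 26678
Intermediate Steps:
X(T) = T (X(T) = T + 0*0 = T + 0 = T)
p = -12
p + 314*t = -12 + 314*85 = -12 + 26690 = 26678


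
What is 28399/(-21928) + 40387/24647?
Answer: 185655983/540459416 ≈ 0.34351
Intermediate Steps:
28399/(-21928) + 40387/24647 = 28399*(-1/21928) + 40387*(1/24647) = -28399/21928 + 40387/24647 = 185655983/540459416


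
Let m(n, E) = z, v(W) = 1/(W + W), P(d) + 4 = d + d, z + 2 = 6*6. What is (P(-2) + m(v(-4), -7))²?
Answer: 676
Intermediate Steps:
z = 34 (z = -2 + 6*6 = -2 + 36 = 34)
P(d) = -4 + 2*d (P(d) = -4 + (d + d) = -4 + 2*d)
v(W) = 1/(2*W)
m(n, E) = 34
(P(-2) + m(v(-4), -7))² = ((-4 + 2*(-2)) + 34)² = ((-4 - 4) + 34)² = (-8 + 34)² = 26² = 676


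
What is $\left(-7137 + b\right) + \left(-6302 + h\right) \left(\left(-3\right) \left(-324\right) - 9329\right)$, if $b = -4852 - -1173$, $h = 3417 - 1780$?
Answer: $38974589$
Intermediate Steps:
$h = 1637$
$b = -3679$ ($b = -4852 + 1173 = -3679$)
$\left(-7137 + b\right) + \left(-6302 + h\right) \left(\left(-3\right) \left(-324\right) - 9329\right) = \left(-7137 - 3679\right) + \left(-6302 + 1637\right) \left(\left(-3\right) \left(-324\right) - 9329\right) = -10816 - 4665 \left(972 - 9329\right) = -10816 - -38985405 = -10816 + 38985405 = 38974589$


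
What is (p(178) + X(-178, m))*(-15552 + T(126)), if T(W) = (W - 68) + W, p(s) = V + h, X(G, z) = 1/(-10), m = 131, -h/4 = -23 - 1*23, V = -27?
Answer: -12056196/5 ≈ -2.4112e+6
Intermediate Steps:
h = 184 (h = -4*(-23 - 1*23) = -4*(-23 - 23) = -4*(-46) = 184)
X(G, z) = -⅒
p(s) = 157 (p(s) = -27 + 184 = 157)
T(W) = -68 + 2*W (T(W) = (-68 + W) + W = -68 + 2*W)
(p(178) + X(-178, m))*(-15552 + T(126)) = (157 - ⅒)*(-15552 + (-68 + 2*126)) = 1569*(-15552 + (-68 + 252))/10 = 1569*(-15552 + 184)/10 = (1569/10)*(-15368) = -12056196/5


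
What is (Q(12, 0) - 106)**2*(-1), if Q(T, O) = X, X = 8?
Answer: -9604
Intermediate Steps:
Q(T, O) = 8
(Q(12, 0) - 106)**2*(-1) = (8 - 106)**2*(-1) = (-98)**2*(-1) = 9604*(-1) = -9604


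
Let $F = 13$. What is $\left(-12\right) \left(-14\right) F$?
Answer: $2184$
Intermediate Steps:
$\left(-12\right) \left(-14\right) F = \left(-12\right) \left(-14\right) 13 = 168 \cdot 13 = 2184$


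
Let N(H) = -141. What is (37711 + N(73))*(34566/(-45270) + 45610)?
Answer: 2585730371146/1509 ≈ 1.7135e+9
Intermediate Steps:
(37711 + N(73))*(34566/(-45270) + 45610) = (37711 - 141)*(34566/(-45270) + 45610) = 37570*(34566*(-1/45270) + 45610) = 37570*(-5761/7545 + 45610) = 37570*(344121689/7545) = 2585730371146/1509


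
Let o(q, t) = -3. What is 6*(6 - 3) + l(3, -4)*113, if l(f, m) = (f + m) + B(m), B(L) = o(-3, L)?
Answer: -434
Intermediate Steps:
B(L) = -3
l(f, m) = -3 + f + m (l(f, m) = (f + m) - 3 = -3 + f + m)
6*(6 - 3) + l(3, -4)*113 = 6*(6 - 3) + (-3 + 3 - 4)*113 = 6*3 - 4*113 = 18 - 452 = -434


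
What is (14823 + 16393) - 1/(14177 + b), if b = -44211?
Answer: 937541345/30034 ≈ 31216.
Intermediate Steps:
(14823 + 16393) - 1/(14177 + b) = (14823 + 16393) - 1/(14177 - 44211) = 31216 - 1/(-30034) = 31216 - 1*(-1/30034) = 31216 + 1/30034 = 937541345/30034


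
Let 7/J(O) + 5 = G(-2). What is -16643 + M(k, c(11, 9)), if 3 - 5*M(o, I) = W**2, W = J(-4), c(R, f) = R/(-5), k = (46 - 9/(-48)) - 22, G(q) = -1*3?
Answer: -5325617/320 ≈ -16643.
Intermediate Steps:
G(q) = -3
k = 387/16 (k = (46 - 9*(-1/48)) - 22 = (46 + 3/16) - 22 = 739/16 - 22 = 387/16 ≈ 24.188)
c(R, f) = -R/5 (c(R, f) = R*(-1/5) = -R/5)
J(O) = -7/8 (J(O) = 7/(-5 - 3) = 7/(-8) = 7*(-1/8) = -7/8)
W = -7/8 ≈ -0.87500
M(o, I) = 143/320 (M(o, I) = 3/5 - (-7/8)**2/5 = 3/5 - 1/5*49/64 = 3/5 - 49/320 = 143/320)
-16643 + M(k, c(11, 9)) = -16643 + 143/320 = -5325617/320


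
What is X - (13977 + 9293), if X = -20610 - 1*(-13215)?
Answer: -30665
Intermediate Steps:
X = -7395 (X = -20610 + 13215 = -7395)
X - (13977 + 9293) = -7395 - (13977 + 9293) = -7395 - 1*23270 = -7395 - 23270 = -30665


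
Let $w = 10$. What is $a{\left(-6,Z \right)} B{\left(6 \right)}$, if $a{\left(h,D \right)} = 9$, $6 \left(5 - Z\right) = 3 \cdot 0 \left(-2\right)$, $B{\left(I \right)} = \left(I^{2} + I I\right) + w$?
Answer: $738$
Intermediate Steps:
$B{\left(I \right)} = 10 + 2 I^{2}$ ($B{\left(I \right)} = \left(I^{2} + I I\right) + 10 = \left(I^{2} + I^{2}\right) + 10 = 2 I^{2} + 10 = 10 + 2 I^{2}$)
$Z = 5$ ($Z = 5 - \frac{3 \cdot 0 \left(-2\right)}{6} = 5 - \frac{0 \left(-2\right)}{6} = 5 - 0 = 5 + 0 = 5$)
$a{\left(-6,Z \right)} B{\left(6 \right)} = 9 \left(10 + 2 \cdot 6^{2}\right) = 9 \left(10 + 2 \cdot 36\right) = 9 \left(10 + 72\right) = 9 \cdot 82 = 738$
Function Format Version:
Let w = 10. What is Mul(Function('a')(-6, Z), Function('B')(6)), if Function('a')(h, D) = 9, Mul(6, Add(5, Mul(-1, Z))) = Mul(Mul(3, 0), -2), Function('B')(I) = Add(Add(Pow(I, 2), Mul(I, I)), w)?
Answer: 738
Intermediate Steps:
Function('B')(I) = Add(10, Mul(2, Pow(I, 2))) (Function('B')(I) = Add(Add(Pow(I, 2), Mul(I, I)), 10) = Add(Add(Pow(I, 2), Pow(I, 2)), 10) = Add(Mul(2, Pow(I, 2)), 10) = Add(10, Mul(2, Pow(I, 2))))
Z = 5 (Z = Add(5, Mul(Rational(-1, 6), Mul(Mul(3, 0), -2))) = Add(5, Mul(Rational(-1, 6), Mul(0, -2))) = Add(5, Mul(Rational(-1, 6), 0)) = Add(5, 0) = 5)
Mul(Function('a')(-6, Z), Function('B')(6)) = Mul(9, Add(10, Mul(2, Pow(6, 2)))) = Mul(9, Add(10, Mul(2, 36))) = Mul(9, Add(10, 72)) = Mul(9, 82) = 738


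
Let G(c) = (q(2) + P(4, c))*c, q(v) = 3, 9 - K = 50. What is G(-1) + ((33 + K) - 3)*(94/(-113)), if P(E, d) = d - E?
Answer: 1260/113 ≈ 11.150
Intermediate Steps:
K = -41 (K = 9 - 1*50 = 9 - 50 = -41)
G(c) = c*(-1 + c) (G(c) = (3 + (c - 1*4))*c = (3 + (c - 4))*c = (3 + (-4 + c))*c = (-1 + c)*c = c*(-1 + c))
G(-1) + ((33 + K) - 3)*(94/(-113)) = -(-1 - 1) + ((33 - 41) - 3)*(94/(-113)) = -1*(-2) + (-8 - 3)*(94*(-1/113)) = 2 - 11*(-94/113) = 2 + 1034/113 = 1260/113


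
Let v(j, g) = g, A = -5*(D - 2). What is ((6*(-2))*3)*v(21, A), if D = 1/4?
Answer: -315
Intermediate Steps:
D = 1/4 ≈ 0.25000
A = 35/4 (A = -5*(1/4 - 2) = -5*(-7/4) = 35/4 ≈ 8.7500)
((6*(-2))*3)*v(21, A) = ((6*(-2))*3)*(35/4) = -12*3*(35/4) = -36*35/4 = -315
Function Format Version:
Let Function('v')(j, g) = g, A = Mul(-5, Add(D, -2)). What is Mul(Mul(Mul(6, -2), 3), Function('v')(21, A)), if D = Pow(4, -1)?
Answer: -315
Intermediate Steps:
D = Rational(1, 4) ≈ 0.25000
A = Rational(35, 4) (A = Mul(-5, Add(Rational(1, 4), -2)) = Mul(-5, Rational(-7, 4)) = Rational(35, 4) ≈ 8.7500)
Mul(Mul(Mul(6, -2), 3), Function('v')(21, A)) = Mul(Mul(Mul(6, -2), 3), Rational(35, 4)) = Mul(Mul(-12, 3), Rational(35, 4)) = Mul(-36, Rational(35, 4)) = -315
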